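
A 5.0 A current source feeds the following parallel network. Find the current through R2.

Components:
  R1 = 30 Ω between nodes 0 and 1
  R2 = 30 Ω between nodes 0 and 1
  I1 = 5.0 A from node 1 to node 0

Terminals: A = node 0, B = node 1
All resistors sit directly between nodes 0 and 1, so they are in parallel and share one voltage V; the full source current 5 A splits among them.
1/R_par = 1/30 + 1/30 = 0.06667 S  =>  R_par = 15 Ω
V = I × R_par = 5 × 15 = 75 V
I_R2 = V/R2 = 75/30 = 2.5 A

Final answer: 2.5 A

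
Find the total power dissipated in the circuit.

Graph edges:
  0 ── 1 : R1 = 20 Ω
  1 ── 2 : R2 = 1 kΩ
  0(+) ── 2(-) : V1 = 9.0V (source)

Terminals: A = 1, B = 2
Nodal analysis, taking node 2 as the 0 V reference.
Source V1 fixes V_0 = 9 V.
KCL at each unknown node (sum of currents leaving = 0; resistances in Ω):
  Node 1: (V_1 - 9)/20 + (V_1 - 0)/1000 = 0
Collecting terms: 0.051 × V_1 = 0.45  =>  V_1 = 8.824 V
Power in each resistor, P = (ΔV)²/R:
  P_R1 = (9 - 8.824)²/20 = 0.001557 W
  P_R2 = (8.824 - 0)²/1000 = 0.07785 W
P_total = P_R1 + P_R2 = 0.07941 W

Final answer: 0.07941 W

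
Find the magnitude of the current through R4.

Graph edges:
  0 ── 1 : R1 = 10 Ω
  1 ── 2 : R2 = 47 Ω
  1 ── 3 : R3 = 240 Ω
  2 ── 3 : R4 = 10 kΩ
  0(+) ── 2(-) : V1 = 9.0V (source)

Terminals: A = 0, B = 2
Nodal analysis, taking node 2 as the 0 V reference.
Source V1 fixes V_0 = 9 V.
KCL at each unknown node (sum of currents leaving = 0; resistances in Ω):
  Node 1: (V_1 - 9)/10 + (V_1 - 0)/47 + (V_1 - V_3)/240 = 0
  Node 3: (V_3 - V_1)/240 + (V_3 - 0)/10000 = 0
Collecting terms (coefficients in siemens):
  0.1254·V_1 - 0.004167·V_3 = 0.9
  0.004267·V_3 - 0.004167·V_1 = 0
Determinant D = (0.1254)(0.004267) - (-0.004167)(-0.004167) = 0.0005179
V_1 = [(0.9)(0.004267) - (-0.004167)(0)]/D = 7.415 V
V_3 = [(0.1254)(0) - (0.9)(-0.004167)]/D = 7.241 V
I_R4 = (V_2 - V_3)/R4 = (0 - 7.241)/10000 = -0.0007241 A
|I_R4| = 0.0007241 A

Final answer: |I_R4| = 0.0007241 A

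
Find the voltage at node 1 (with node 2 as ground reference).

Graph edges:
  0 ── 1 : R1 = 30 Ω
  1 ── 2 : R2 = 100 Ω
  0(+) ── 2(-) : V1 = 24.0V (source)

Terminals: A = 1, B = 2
Nodal analysis, taking node 2 as the 0 V reference.
Source V1 fixes V_0 = 24 V.
KCL at each unknown node (sum of currents leaving = 0; resistances in Ω):
  Node 1: (V_1 - 24)/30 + (V_1 - 0)/100 = 0
Collecting terms: 0.04333 × V_1 = 0.8  =>  V_1 = 18.46 V
The requested potential is V_1 = 18.46 V.

Final answer: V_1 = 18.46 V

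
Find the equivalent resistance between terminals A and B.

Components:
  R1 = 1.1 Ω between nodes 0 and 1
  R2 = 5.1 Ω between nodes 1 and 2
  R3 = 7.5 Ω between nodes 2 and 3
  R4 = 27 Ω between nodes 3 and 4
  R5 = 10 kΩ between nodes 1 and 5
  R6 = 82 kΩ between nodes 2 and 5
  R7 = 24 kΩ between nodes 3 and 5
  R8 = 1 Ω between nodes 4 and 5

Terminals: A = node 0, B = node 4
The network is not a plain series/parallel combination. Inject a 1 A test current into terminal A (node 0) and return it from terminal B (node 4); then R_eq = V_A / (1 A).
Nodal analysis, taking node 4 as the 0 V reference.
Current source I_test pushes 1 A into node 0 and draws it out of node 4.
KCL at each unknown node (sum of currents leaving = 0; resistances in Ω):
  Node 0: (V_0 - V_1)/1.1 - 1 = 0
  Node 1: (V_1 - V_0)/1.1 + (V_1 - V_2)/5.1 + (V_1 - V_5)/10000 = 0
  Node 2: (V_2 - V_1)/5.1 + (V_2 - V_3)/7.5 + (V_2 - V_5)/82000 = 0
  Node 3: (V_3 - V_2)/7.5 + (V_3 - 0)/27 + (V_3 - V_5)/24000 = 0
  Node 5: (V_5 - V_1)/10000 + (V_5 - V_2)/82000 + (V_5 - V_3)/24000 + (V_5 - 0)/1 = 0
Collecting terms (coefficients in siemens):
  0.9091·V_0 - 0.9091·V_1 = 1
  1.105·V_1 - 0.9091·V_0 - 0.1961·V_2 - 0.0001·V_5 = 0
  0.3294·V_2 - 0.1961·V_1 - 0.1333·V_3 - 0.0000122·V_5 = 0
  0.1704·V_3 - 0.1333·V_2 - 0.00004167·V_5 = 0
  1·V_5 - 0.0001·V_1 - 0.0000122·V_2 - 0.00004167·V_3 = 0
Solving these 5 simultaneous equations (Gaussian elimination) gives:
  V_0 = 40.5 V, V_1 = 39.4 V, V_2 = 34.32 V, V_3 = 26.85 V
  V_5 = 0.005476 V
R_eq = V_0 / 1 A = 40.5 Ω

Final answer: 40.5 Ω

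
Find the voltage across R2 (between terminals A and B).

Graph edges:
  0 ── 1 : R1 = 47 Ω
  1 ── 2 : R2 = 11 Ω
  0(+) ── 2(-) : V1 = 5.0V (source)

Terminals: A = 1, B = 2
R1 and R2 are in series across V1 (node 0 → node 1 → node 2), and the output A–B is taken across R2, so this is a voltage divider.
Series current: I = V1/(R1 + R2) = 5/(47 + 11) = 5/58 = 0.08621 A
V_R2 = I × R2 = V1 × R2/(R1 + R2) = 5 × 11/58 = 0.9483 V

Final answer: 0.9483 V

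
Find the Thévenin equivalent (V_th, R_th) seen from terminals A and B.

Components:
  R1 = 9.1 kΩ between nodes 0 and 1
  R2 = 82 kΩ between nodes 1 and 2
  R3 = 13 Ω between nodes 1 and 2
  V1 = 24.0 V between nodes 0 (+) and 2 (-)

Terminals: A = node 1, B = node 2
Step 1 — V_th is the open-circuit voltage V_A - V_B (nothing connected across the terminals).
Nodal analysis, taking node 2 as the 0 V reference.
Source V1 fixes V_0 = 24 V.
KCL at each unknown node (sum of currents leaving = 0; resistances in Ω):
  Node 1: (V_1 - 24)/9100 + (V_1 - 0)/82000 + (V_1 - 0)/13 = 0
Collecting terms: 0.07705 × V_1 = 0.002637  =>  V_1 = 0.03423 V
V_th = V_1 - V_2 = 0.03423 - 0 = 0.03423 V
Step 2 — R_th: zero the source — replace V1 by a short circuit (node 2 merges into node 0) — and find the resistance seen between A (node 1) and B (node 0).
Reduce the network between node 1 (A) and node 0 (B) by series/parallel combination:
  Rp1 = R1 ‖ R2 ‖ R3 (parallel, all between nodes 0 and 1) = 1/(1/9100 + 1/82000 + 1/13) = 12.98 Ω
R_th = 12.98 Ω

Final answer: V_th = 0.03423 V, R_th = 12.98 Ω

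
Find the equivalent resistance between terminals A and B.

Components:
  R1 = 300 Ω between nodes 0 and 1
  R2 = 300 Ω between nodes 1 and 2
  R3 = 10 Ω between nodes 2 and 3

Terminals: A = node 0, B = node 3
Reduce the network between node 0 (A) and node 3 (B) by series/parallel combination:
  Rs1 = R1 + R2 (series, joined only at node 1) = 300 + 300 = 600 Ω
  Rs2 = R3 + Rs1 (series, joined only at node 2) = 10 + 600 = 610 Ω
R_eq = 610 Ω

Final answer: 610 Ω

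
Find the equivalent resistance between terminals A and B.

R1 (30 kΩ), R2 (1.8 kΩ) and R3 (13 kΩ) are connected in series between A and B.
Reduce the network between node 0 (A) and node 3 (B) by series/parallel combination:
  Rs1 = R1 + R2 (series, joined only at node 1) = 30000 + 1800 = 31800 Ω
  Rs2 = R3 + Rs1 (series, joined only at node 2) = 13000 + 31800 = 44800 Ω
R_eq = 44.8 kΩ

Final answer: 44.8 kΩ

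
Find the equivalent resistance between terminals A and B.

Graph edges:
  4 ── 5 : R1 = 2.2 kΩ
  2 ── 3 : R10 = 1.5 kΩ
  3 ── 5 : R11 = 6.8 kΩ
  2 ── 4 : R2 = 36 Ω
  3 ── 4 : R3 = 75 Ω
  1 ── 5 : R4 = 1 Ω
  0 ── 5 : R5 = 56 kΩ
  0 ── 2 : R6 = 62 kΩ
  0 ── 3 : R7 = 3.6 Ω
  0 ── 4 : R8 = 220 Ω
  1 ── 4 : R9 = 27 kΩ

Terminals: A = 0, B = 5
The network is not a plain series/parallel combination. Inject a 1 A test current into terminal A (node 0) and return it from terminal B (node 5); then R_eq = V_A / (1 A).
Nodal analysis, taking node 5 as the 0 V reference.
Current source I_test pushes 1 A into node 0 and draws it out of node 5.
KCL at each unknown node (sum of currents leaving = 0; resistances in Ω):
  Node 0: (V_0 - 0)/56000 + (V_0 - V_2)/62000 + (V_0 - V_3)/3.6 + (V_0 - V_4)/220 - 1 = 0
  Node 1: (V_1 - 0)/1 + (V_1 - V_4)/27000 = 0
  Node 2: (V_2 - V_0)/62000 + (V_2 - V_4)/36 + (V_2 - V_3)/1500 = 0
  Node 3: (V_3 - V_0)/3.6 + (V_3 - V_2)/1500 + (V_3 - V_4)/75 + (V_3 - 0)/6800 = 0
  Node 4: (V_4 - V_0)/220 + (V_4 - V_1)/27000 + (V_4 - V_2)/36 + (V_4 - V_3)/75 + (V_4 - 0)/2200 = 0
Collecting terms (coefficients in siemens):
  0.2824·V_0 - 0.00001613·V_2 - 0.2778·V_3 - 0.004545·V_4 = 1
  1·V_1 - 0.00003704·V_4 = 0
  0.02846·V_2 - 0.00001613·V_0 - 0.0006667·V_3 - 0.02778·V_4 = 0
  0.2919·V_3 - 0.2778·V_0 - 0.0006667·V_2 - 0.01333·V_4 = 0
  0.04615·V_4 - 0.004545·V_0 - 0.00003704·V_1 - 0.02778·V_2 - 0.01333·V_3 = 0
Solving these 5 simultaneous equations (Gaussian elimination) gives:
  V_0 = 1555 V, V_1 = 0.05604 V, V_2 = 1514 V, V_3 = 1553 V
  V_4 = 1513 V
R_eq = V_0 / 1 A = 1555 Ω = 1.555 kΩ

Final answer: 1.555 kΩ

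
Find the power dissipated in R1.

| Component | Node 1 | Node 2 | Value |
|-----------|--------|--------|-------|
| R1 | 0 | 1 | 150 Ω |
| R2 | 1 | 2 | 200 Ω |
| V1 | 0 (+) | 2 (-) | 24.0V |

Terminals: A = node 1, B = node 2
Nodal analysis, taking node 2 as the 0 V reference.
Source V1 fixes V_0 = 24 V.
KCL at each unknown node (sum of currents leaving = 0; resistances in Ω):
  Node 1: (V_1 - 24)/150 + (V_1 - 0)/200 = 0
Collecting terms: 0.01167 × V_1 = 0.16  =>  V_1 = 13.71 V
I_R1 = (V_0 - V_1)/R1 = (24 - 13.71)/150 = 0.06857 A
P_R1 = I_R1² × R1 = (0.06857)² × 150 = 0.7053 W

Final answer: 0.7053 W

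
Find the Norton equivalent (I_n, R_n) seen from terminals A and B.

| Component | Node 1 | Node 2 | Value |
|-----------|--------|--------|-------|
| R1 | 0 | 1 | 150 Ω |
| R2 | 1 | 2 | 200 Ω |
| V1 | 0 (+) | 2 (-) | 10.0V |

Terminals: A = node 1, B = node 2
Find the Thévenin equivalent first; then I_n = V_th/R_th and R_n = R_th.
Step 1 — V_th is the open-circuit voltage V_A - V_B (nothing connected across the terminals).
Nodal analysis, taking node 2 as the 0 V reference.
Source V1 fixes V_0 = 10 V.
KCL at each unknown node (sum of currents leaving = 0; resistances in Ω):
  Node 1: (V_1 - 10)/150 + (V_1 - 0)/200 = 0
Collecting terms: 0.01167 × V_1 = 0.06667  =>  V_1 = 5.714 V
V_th = V_1 - V_2 = 5.714 - 0 = 5.714 V
Step 2 — R_th: zero the source — replace V1 by a short circuit (node 2 merges into node 0) — and find the resistance seen between A (node 1) and B (node 0).
Reduce the network between node 1 (A) and node 0 (B) by series/parallel combination:
  Rp1 = R1 ‖ R2 (parallel, both between nodes 0 and 1) = 1/(1/150 + 1/200) = 85.71 Ω
R_th = 85.71 Ω
I_n = V_th/R_th = 5.714/85.71 = 0.06667 A, and R_n = R_th = 85.71 Ω

Final answer: I_n = 0.06667 A, R_n = 85.71 Ω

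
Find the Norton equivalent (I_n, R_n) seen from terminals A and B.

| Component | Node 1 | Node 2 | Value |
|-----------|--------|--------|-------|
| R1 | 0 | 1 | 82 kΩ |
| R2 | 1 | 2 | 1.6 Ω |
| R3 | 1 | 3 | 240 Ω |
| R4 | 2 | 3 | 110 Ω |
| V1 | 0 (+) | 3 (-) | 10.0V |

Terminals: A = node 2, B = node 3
Find the Thévenin equivalent first; then I_n = V_th/R_th and R_n = R_th.
Step 1 — V_th is the open-circuit voltage V_A - V_B (nothing connected across the terminals).
Nodal analysis, taking node 3 as the 0 V reference.
Source V1 fixes V_0 = 10 V.
KCL at each unknown node (sum of currents leaving = 0; resistances in Ω):
  Node 1: (V_1 - 10)/82000 + (V_1 - V_2)/1.6 + (V_1 - 0)/240 = 0
  Node 2: (V_2 - V_1)/1.6 + (V_2 - 0)/110 = 0
Collecting terms (coefficients in siemens):
  0.6292·V_1 - 0.625·V_2 = 0.000122
  0.6341·V_2 - 0.625·V_1 = 0
Determinant D = (0.6292)(0.6341) - (-0.625)(-0.625) = 0.008332
V_1 = [(0.000122)(0.6341) - (-0.625)(0)]/D = 0.009281 V
V_2 = [(0.6292)(0) - (0.000122)(-0.625)]/D = 0.009148 V
V_th = V_2 - V_3 = 0.009148 - 0 = 0.009148 V
Step 2 — R_th: zero the source — replace V1 by a short circuit (node 3 merges into node 0) — and find the resistance seen between A (node 2) and B (node 0).
Reduce the network between node 2 (A) and node 0 (B) by series/parallel combination:
  Rp1 = R1 ‖ R3 (parallel, both between nodes 0 and 1) = 1/(1/82000 + 1/240) = 239.3 Ω
  Rs1 = R2 + Rp1 (series, joined only at node 1) = 1.6 + 239.3 = 240.9 Ω
  Rp2 = R4 ‖ Rs1 (parallel, both between nodes 0 and 2) = 1/(1/110 + 1/240.9) = 75.52 Ω
R_th = 75.52 Ω
I_n = V_th/R_th = 0.009148/75.52 = 0.0001211 A, and R_n = R_th = 75.52 Ω

Final answer: I_n = 0.0001211 A, R_n = 75.52 Ω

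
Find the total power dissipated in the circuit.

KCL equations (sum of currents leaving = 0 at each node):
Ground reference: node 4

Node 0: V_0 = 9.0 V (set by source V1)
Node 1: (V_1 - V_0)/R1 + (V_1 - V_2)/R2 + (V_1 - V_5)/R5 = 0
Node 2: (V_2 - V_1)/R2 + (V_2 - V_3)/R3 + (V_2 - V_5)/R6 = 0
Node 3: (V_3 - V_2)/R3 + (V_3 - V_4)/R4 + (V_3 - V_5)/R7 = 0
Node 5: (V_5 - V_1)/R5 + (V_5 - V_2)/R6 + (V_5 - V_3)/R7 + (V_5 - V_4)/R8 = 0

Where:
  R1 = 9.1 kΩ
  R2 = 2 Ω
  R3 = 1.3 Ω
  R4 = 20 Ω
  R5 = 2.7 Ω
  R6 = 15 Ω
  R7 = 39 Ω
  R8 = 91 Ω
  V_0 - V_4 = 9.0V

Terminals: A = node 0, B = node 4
Nodal analysis, taking node 4 as the 0 V reference.
Source V1 fixes V_0 = 9 V.
KCL at each unknown node (sum of currents leaving = 0; resistances in Ω):
  Node 1: (V_1 - 9)/9100 + (V_1 - V_2)/2 + (V_1 - V_5)/2.7 = 0
  Node 2: (V_2 - V_1)/2 + (V_2 - V_3)/1.3 + (V_2 - V_5)/15 = 0
  Node 3: (V_3 - V_2)/1.3 + (V_3 - 0)/20 + (V_3 - V_5)/39 = 0
  Node 5: (V_5 - V_1)/2.7 + (V_5 - V_2)/15 + (V_5 - V_3)/39 + (V_5 - 0)/91 = 0
Collecting terms (coefficients in siemens):
  0.8705·V_1 - 0.5·V_2 - 0.3704·V_5 = 0.000989
  1.336·V_2 - 0.5·V_1 - 0.7692·V_3 - 0.06667·V_5 = 0
  0.8449·V_3 - 0.7692·V_2 - 0.02564·V_5 = 0
  0.4737·V_5 - 0.3704·V_1 - 0.06667·V_2 - 0.02564·V_3 = 0
Solving these 4 simultaneous equations (Gaussian elimination) gives:
  V_1 = 0.01828 V, V_2 = 0.01687 V, V_3 = 0.01589 V, V_5 = 0.01753 V
Power in each resistor, P = (ΔV)²/R:
  P_R1 = (9 - 0.01828)²/9100 = 0.008865 W
  P_R2 = (0.01828 - 0.01687)²/2 = 0.000001003 W
  P_R3 = (0.01687 - 0.01589)²/1.3 = 0.0000007357 W
  P_R4 = (0.01589 - 0)²/20 = 0.00001262 W
  P_R5 = (0.01828 - 0.01753)²/2.7 = 0.00000021 W
  P_R6 = (0.01687 - 0.01753)²/15 = 0.00000002932 W
  P_R7 = (0.01589 - 0.01753)²/39 = 0.00000006906 W
  P_R8 = (0 - 0.01753)²/91 = 0.000003376 W
P_total = P_R1 + P_R2 + P_R3 + P_R4 + P_R5 + P_R6 + P_R7 + P_R8 = 0.008883 W

Final answer: 0.008883 W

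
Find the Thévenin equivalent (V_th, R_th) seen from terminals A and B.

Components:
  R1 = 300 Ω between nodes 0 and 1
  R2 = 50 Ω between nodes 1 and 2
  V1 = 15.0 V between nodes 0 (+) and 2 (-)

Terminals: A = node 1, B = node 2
Step 1 — V_th is the open-circuit voltage V_A - V_B (nothing connected across the terminals).
Nodal analysis, taking node 2 as the 0 V reference.
Source V1 fixes V_0 = 15 V.
KCL at each unknown node (sum of currents leaving = 0; resistances in Ω):
  Node 1: (V_1 - 15)/300 + (V_1 - 0)/50 = 0
Collecting terms: 0.02333 × V_1 = 0.05  =>  V_1 = 2.143 V
V_th = V_1 - V_2 = 2.143 - 0 = 2.143 V
Step 2 — R_th: zero the source — replace V1 by a short circuit (node 2 merges into node 0) — and find the resistance seen between A (node 1) and B (node 0).
Reduce the network between node 1 (A) and node 0 (B) by series/parallel combination:
  Rp1 = R1 ‖ R2 (parallel, both between nodes 0 and 1) = 1/(1/300 + 1/50) = 42.86 Ω
R_th = 42.86 Ω

Final answer: V_th = 2.143 V, R_th = 42.86 Ω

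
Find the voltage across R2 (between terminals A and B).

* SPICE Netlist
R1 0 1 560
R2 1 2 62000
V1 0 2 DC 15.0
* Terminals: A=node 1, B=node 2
R1 and R2 are in series across V1 (node 0 → node 1 → node 2), and the output A–B is taken across R2, so this is a voltage divider.
Series current: I = V1/(R1 + R2) = 15/(560 + 62000) = 15/62560 = 0.0002398 A
V_R2 = I × R2 = V1 × R2/(R1 + R2) = 15 × 62000/62560 = 14.87 V

Final answer: 14.87 V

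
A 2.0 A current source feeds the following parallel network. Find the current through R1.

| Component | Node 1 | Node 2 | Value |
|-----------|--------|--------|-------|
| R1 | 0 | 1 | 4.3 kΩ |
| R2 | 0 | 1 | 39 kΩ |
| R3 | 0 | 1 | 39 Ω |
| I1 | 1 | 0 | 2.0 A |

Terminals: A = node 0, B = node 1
All resistors sit directly between nodes 0 and 1, so they are in parallel and share one voltage V; the full source current 2 A splits among them.
1/R_par = 1/4300 + 1/39000 + 1/39 = 0.0259 S  =>  R_par = 38.61 Ω
V = I × R_par = 2 × 38.61 = 77.22 V
I_R1 = V/R1 = 77.22/4300 = 0.01796 A

Final answer: 0.01796 A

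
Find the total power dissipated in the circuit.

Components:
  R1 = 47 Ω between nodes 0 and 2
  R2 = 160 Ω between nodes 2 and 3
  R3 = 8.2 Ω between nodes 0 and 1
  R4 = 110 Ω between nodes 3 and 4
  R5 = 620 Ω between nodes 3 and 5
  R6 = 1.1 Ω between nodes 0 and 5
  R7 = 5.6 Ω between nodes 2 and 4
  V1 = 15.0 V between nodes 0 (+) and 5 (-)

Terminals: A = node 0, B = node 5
Nodal analysis, taking node 5 as the 0 V reference.
Source V1 fixes V_0 = 15 V.
KCL at each unknown node (sum of currents leaving = 0; resistances in Ω):
  Node 1: (V_1 - 15)/8.2 = 0
  Node 2: (V_2 - 15)/47 + (V_2 - V_3)/160 + (V_2 - V_4)/5.6 = 0
  Node 3: (V_3 - V_2)/160 + (V_3 - V_4)/110 + (V_3 - 0)/620 = 0
  Node 4: (V_4 - V_3)/110 + (V_4 - V_2)/5.6 = 0
Collecting terms (coefficients in siemens):
  0.122·V_1 = 1.829
  0.2061·V_2 - 0.00625·V_3 - 0.1786·V_4 = 0.3191
  0.01695·V_3 - 0.00625·V_2 - 0.009091·V_4 = 0
  0.1877·V_4 - 0.1786·V_2 - 0.009091·V_3 = 0
Solving these 4 simultaneous equations (Gaussian elimination) gives:
  V_1 = 15 V, V_2 = 14.04 V, V_3 = 12.67 V, V_4 = 13.97 V
Power in each resistor, P = (ΔV)²/R:
  P_R1 = (15 - 14.04)²/47 = 0.01962 W
  P_R2 = (14.04 - 12.67)²/160 = 0.01175 W
  P_R3 = (15 - 15)²/8.2 = 0 W
  P_R4 = (12.67 - 13.97)²/110 = 0.01548 W
  P_R5 = (12.67 - 0)²/620 = 0.2589 W
  P_R6 = (15 - 0)²/1.1 = 204.5 W
  P_R7 = (14.04 - 13.97)²/5.6 = 0.000788 W
P_total = P_R1 + P_R2 + P_R3 + P_R4 + P_R5 + P_R6 + P_R7 = 204.9 W

Final answer: 204.9 W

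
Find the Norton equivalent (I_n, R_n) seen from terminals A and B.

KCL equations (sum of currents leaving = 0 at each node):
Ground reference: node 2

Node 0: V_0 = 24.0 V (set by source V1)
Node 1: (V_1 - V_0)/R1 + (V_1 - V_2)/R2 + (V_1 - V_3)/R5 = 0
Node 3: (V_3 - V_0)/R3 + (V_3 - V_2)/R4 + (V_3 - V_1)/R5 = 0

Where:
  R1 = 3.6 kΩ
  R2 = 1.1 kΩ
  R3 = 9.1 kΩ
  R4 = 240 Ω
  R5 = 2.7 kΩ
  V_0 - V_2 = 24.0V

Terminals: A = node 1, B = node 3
Find the Thévenin equivalent first; then I_n = V_th/R_th and R_n = R_th.
Step 1 — V_th is the open-circuit voltage V_A - V_B (nothing connected across the terminals).
Nodal analysis, taking node 2 as the 0 V reference.
Source V1 fixes V_0 = 24 V.
KCL at each unknown node (sum of currents leaving = 0; resistances in Ω):
  Node 1: (V_1 - 24)/3600 + (V_1 - 0)/1100 + (V_1 - V_3)/2700 = 0
  Node 3: (V_3 - 24)/9100 + (V_3 - 0)/240 + (V_3 - V_1)/2700 = 0
Collecting terms (coefficients in siemens):
  0.001557·V_1 - 0.0003704·V_3 = 0.006667
  0.004647·V_3 - 0.0003704·V_1 = 0.002637
Determinant D = (0.001557)(0.004647) - (-0.0003704)(-0.0003704) = 0.000007099
V_1 = [(0.006667)(0.004647) - (-0.0003704)(0.002637)]/D = 4.501 V
V_3 = [(0.001557)(0.002637) - (0.006667)(-0.0003704)]/D = 0.9263 V
V_th = V_1 - V_3 = 4.501 - 0.9263 = 3.575 V
Step 2 — R_th: zero the source — replace V1 by a short circuit (node 2 merges into node 0) — and find the resistance seen between A (node 1) and B (node 3).
Reduce the network between node 1 (A) and node 3 (B) by series/parallel combination:
  Rp1 = R1 ‖ R2 (parallel, both between nodes 0 and 1) = 1/(1/3600 + 1/1100) = 842.6 Ω
  Rp2 = R3 ‖ R4 (parallel, both between nodes 0 and 3) = 1/(1/9100 + 1/240) = 233.8 Ω
  Rs1 = Rp1 + Rp2 (series, joined only at node 0) = 842.6 + 233.8 = 1076 Ω
  Rp3 = R5 ‖ Rs1 (parallel, both between nodes 1 and 3) = 1/(1/2700 + 1/1076) = 769.6 Ω
R_th = 769.6 Ω
I_n = V_th/R_th = 3.575/769.6 = 0.004645 A, and R_n = R_th = 769.6 Ω

Final answer: I_n = 0.004645 A, R_n = 769.6 Ω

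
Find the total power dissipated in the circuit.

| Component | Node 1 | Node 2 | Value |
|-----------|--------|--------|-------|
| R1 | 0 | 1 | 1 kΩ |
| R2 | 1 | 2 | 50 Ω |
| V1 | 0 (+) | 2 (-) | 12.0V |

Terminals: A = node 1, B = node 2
Nodal analysis, taking node 2 as the 0 V reference.
Source V1 fixes V_0 = 12 V.
KCL at each unknown node (sum of currents leaving = 0; resistances in Ω):
  Node 1: (V_1 - 12)/1000 + (V_1 - 0)/50 = 0
Collecting terms: 0.021 × V_1 = 0.012  =>  V_1 = 0.5714 V
Power in each resistor, P = (ΔV)²/R:
  P_R1 = (12 - 0.5714)²/1000 = 0.1306 W
  P_R2 = (0.5714 - 0)²/50 = 0.006531 W
P_total = P_R1 + P_R2 = 0.1371 W

Final answer: 0.1371 W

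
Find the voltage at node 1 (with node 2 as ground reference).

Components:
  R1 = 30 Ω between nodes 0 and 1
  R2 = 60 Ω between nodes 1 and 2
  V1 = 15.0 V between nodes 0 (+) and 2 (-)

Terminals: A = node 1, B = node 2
Nodal analysis, taking node 2 as the 0 V reference.
Source V1 fixes V_0 = 15 V.
KCL at each unknown node (sum of currents leaving = 0; resistances in Ω):
  Node 1: (V_1 - 15)/30 + (V_1 - 0)/60 = 0
Collecting terms: 0.05 × V_1 = 0.5  =>  V_1 = 10 V
The requested potential is V_1 = 10 V.

Final answer: V_1 = 10 V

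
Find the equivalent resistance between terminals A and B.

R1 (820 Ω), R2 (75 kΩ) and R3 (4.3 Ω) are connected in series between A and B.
Reduce the network between node 0 (A) and node 3 (B) by series/parallel combination:
  Rs1 = R1 + R2 (series, joined only at node 1) = 820 + 75000 = 75820 Ω
  Rs2 = R3 + Rs1 (series, joined only at node 2) = 4.3 + 75820 = 75820 Ω
R_eq = 75.82 kΩ

Final answer: 75.82 kΩ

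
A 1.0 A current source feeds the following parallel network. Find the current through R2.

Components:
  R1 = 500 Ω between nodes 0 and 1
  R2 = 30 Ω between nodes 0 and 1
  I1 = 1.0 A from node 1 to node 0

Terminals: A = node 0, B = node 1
All resistors sit directly between nodes 0 and 1, so they are in parallel and share one voltage V; the full source current 1 A splits among them.
1/R_par = 1/500 + 1/30 = 0.03533 S  =>  R_par = 28.3 Ω
V = I × R_par = 1 × 28.3 = 28.3 V
I_R2 = V/R2 = 28.3/30 = 0.9434 A

Final answer: 0.9434 A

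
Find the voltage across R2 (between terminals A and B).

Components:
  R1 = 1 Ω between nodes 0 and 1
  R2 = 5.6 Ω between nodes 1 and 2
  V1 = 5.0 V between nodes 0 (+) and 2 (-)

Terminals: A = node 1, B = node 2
R1 and R2 are in series across V1 (node 0 → node 1 → node 2), and the output A–B is taken across R2, so this is a voltage divider.
Series current: I = V1/(R1 + R2) = 5/(1 + 5.6) = 5/6.6 = 0.7576 A
V_R2 = I × R2 = V1 × R2/(R1 + R2) = 5 × 5.6/6.6 = 4.242 V

Final answer: 4.242 V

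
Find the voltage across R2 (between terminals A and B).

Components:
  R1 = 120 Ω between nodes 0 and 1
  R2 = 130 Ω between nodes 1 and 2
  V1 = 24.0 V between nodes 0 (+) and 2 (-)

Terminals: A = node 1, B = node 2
R1 and R2 are in series across V1 (node 0 → node 1 → node 2), and the output A–B is taken across R2, so this is a voltage divider.
Series current: I = V1/(R1 + R2) = 24/(120 + 130) = 24/250 = 0.096 A
V_R2 = I × R2 = V1 × R2/(R1 + R2) = 24 × 130/250 = 12.48 V

Final answer: 12.48 V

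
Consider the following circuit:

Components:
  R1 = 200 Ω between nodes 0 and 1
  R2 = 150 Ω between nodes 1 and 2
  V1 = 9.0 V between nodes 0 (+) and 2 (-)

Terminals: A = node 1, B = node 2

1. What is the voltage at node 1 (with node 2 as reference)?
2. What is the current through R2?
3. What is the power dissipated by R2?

Nodal analysis, taking node 2 as the 0 V reference.
Source V1 fixes V_0 = 9 V.
KCL at each unknown node (sum of currents leaving = 0; resistances in Ω):
  Node 1: (V_1 - 9)/200 + (V_1 - 0)/150 = 0
Collecting terms: 0.01167 × V_1 = 0.045  =>  V_1 = 3.857 V
Part 1:
  Read off the nodal solution: V_1 = 3.857 V
Part 2:
  I_R2 = (V_1 - V_2)/R2 = (3.857 - 0)/150 = 0.02571 A
  Magnitude: I_R2 = 0.02571 A
Part 3:
  I_R2 = (V_1 - V_2)/R2 = (3.857 - 0)/150 = 0.02571 A
  P_R2 = I_R2² × R2 = (0.02571)² × 150 = 0.09918 W

Final answers:
1. V_1 = 3.857 V
2. I_R2 = 0.02571 A
3. P_R2 = 0.09918 W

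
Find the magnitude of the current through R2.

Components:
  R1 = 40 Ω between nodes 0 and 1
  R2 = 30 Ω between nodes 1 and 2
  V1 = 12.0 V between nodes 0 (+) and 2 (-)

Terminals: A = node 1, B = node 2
Nodal analysis, taking node 2 as the 0 V reference.
Source V1 fixes V_0 = 12 V.
KCL at each unknown node (sum of currents leaving = 0; resistances in Ω):
  Node 1: (V_1 - 12)/40 + (V_1 - 0)/30 = 0
Collecting terms: 0.05833 × V_1 = 0.3  =>  V_1 = 5.143 V
I_R2 = (V_1 - V_2)/R2 = (5.143 - 0)/30 = 0.1714 A
|I_R2| = 0.1714 A

Final answer: |I_R2| = 0.1714 A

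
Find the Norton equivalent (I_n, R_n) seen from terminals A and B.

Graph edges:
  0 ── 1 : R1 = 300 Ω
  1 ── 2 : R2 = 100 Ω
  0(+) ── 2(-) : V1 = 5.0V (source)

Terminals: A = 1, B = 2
Find the Thévenin equivalent first; then I_n = V_th/R_th and R_n = R_th.
Step 1 — V_th is the open-circuit voltage V_A - V_B (nothing connected across the terminals).
Nodal analysis, taking node 2 as the 0 V reference.
Source V1 fixes V_0 = 5 V.
KCL at each unknown node (sum of currents leaving = 0; resistances in Ω):
  Node 1: (V_1 - 5)/300 + (V_1 - 0)/100 = 0
Collecting terms: 0.01333 × V_1 = 0.01667  =>  V_1 = 1.25 V
V_th = V_1 - V_2 = 1.25 - 0 = 1.25 V
Step 2 — R_th: zero the source — replace V1 by a short circuit (node 2 merges into node 0) — and find the resistance seen between A (node 1) and B (node 0).
Reduce the network between node 1 (A) and node 0 (B) by series/parallel combination:
  Rp1 = R1 ‖ R2 (parallel, both between nodes 0 and 1) = 1/(1/300 + 1/100) = 75 Ω
R_th = 75 Ω
I_n = V_th/R_th = 1.25/75 = 0.01667 A, and R_n = R_th = 75 Ω

Final answer: I_n = 0.01667 A, R_n = 75 Ω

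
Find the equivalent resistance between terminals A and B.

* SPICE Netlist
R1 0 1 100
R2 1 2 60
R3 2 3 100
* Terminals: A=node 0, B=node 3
Reduce the network between node 0 (A) and node 3 (B) by series/parallel combination:
  Rs1 = R1 + R2 (series, joined only at node 1) = 100 + 60 = 160 Ω
  Rs2 = R3 + Rs1 (series, joined only at node 2) = 100 + 160 = 260 Ω
R_eq = 260 Ω

Final answer: 260 Ω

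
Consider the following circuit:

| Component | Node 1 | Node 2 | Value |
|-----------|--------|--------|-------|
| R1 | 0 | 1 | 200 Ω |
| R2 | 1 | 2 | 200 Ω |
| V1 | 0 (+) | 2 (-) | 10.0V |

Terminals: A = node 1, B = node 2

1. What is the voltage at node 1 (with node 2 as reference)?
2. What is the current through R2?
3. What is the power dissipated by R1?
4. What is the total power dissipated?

Nodal analysis, taking node 2 as the 0 V reference.
Source V1 fixes V_0 = 10 V.
KCL at each unknown node (sum of currents leaving = 0; resistances in Ω):
  Node 1: (V_1 - 10)/200 + (V_1 - 0)/200 = 0
Collecting terms: 0.01 × V_1 = 0.05  =>  V_1 = 5 V
Part 1:
  Read off the nodal solution: V_1 = 5 V
Part 2:
  I_R2 = (V_1 - V_2)/R2 = (5 - 0)/200 = 0.025 A
  Magnitude: I_R2 = 0.025 A
Part 3:
  I_R1 = (V_0 - V_1)/R1 = (10 - 5)/200 = 0.025 A
  P_R1 = I_R1² × R1 = (0.025)² × 200 = 0.125 W
Part 4:
  Power in each resistor, P = (ΔV)²/R:
    P_R1 = (10 - 5)²/200 = 0.125 W
    P_R2 = (5 - 0)²/200 = 0.125 W
  P_total = P_R1 + P_R2 = 0.25 W

Final answers:
1. V_1 = 5 V
2. I_R2 = 0.025 A
3. P_R1 = 0.125 W
4. P_total = 0.25 W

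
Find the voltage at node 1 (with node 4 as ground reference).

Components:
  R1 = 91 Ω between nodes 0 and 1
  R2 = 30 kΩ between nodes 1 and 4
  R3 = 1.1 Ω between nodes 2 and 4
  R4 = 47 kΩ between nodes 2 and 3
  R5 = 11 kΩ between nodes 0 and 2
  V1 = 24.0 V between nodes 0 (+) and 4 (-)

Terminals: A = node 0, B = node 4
Nodal analysis, taking node 4 as the 0 V reference.
Source V1 fixes V_0 = 24 V.
KCL at each unknown node (sum of currents leaving = 0; resistances in Ω):
  Node 1: (V_1 - 24)/91 + (V_1 - 0)/30000 = 0
  Node 2: (V_2 - 0)/1.1 + (V_2 - V_3)/47000 + (V_2 - 24)/11000 = 0
  Node 3: (V_3 - V_2)/47000 = 0
Collecting terms (coefficients in siemens):
  0.01102·V_1 = 0.2637
  0.9092·V_2 - 0.00002128·V_3 = 0.002182
  0.00002128·V_3 - 0.00002128·V_2 = 0
Solving these 3 simultaneous equations (Gaussian elimination) gives:
  V_1 = 23.93 V, V_2 = 0.0024 V, V_3 = 0.0024 V
The requested potential is V_1 = 23.93 V.

Final answer: V_1 = 23.93 V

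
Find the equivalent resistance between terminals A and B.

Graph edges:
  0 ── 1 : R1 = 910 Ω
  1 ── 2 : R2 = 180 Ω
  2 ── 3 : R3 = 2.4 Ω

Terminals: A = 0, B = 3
Reduce the network between node 0 (A) and node 3 (B) by series/parallel combination:
  Rs1 = R1 + R2 (series, joined only at node 1) = 910 + 180 = 1090 Ω
  Rs2 = R3 + Rs1 (series, joined only at node 2) = 2.4 + 1090 = 1092 Ω
R_eq = 1.092 kΩ

Final answer: 1.092 kΩ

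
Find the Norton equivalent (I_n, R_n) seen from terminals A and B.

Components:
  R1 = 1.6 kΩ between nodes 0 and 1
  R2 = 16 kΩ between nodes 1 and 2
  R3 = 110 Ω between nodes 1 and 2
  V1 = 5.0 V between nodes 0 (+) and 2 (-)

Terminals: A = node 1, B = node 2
Find the Thévenin equivalent first; then I_n = V_th/R_th and R_n = R_th.
Step 1 — V_th is the open-circuit voltage V_A - V_B (nothing connected across the terminals).
Nodal analysis, taking node 2 as the 0 V reference.
Source V1 fixes V_0 = 5 V.
KCL at each unknown node (sum of currents leaving = 0; resistances in Ω):
  Node 1: (V_1 - 5)/1600 + (V_1 - 0)/16000 + (V_1 - 0)/110 = 0
Collecting terms: 0.009778 × V_1 = 0.003125  =>  V_1 = 0.3196 V
V_th = V_1 - V_2 = 0.3196 - 0 = 0.3196 V
Step 2 — R_th: zero the source — replace V1 by a short circuit (node 2 merges into node 0) — and find the resistance seen between A (node 1) and B (node 0).
Reduce the network between node 1 (A) and node 0 (B) by series/parallel combination:
  Rp1 = R1 ‖ R2 ‖ R3 (parallel, all between nodes 0 and 1) = 1/(1/1600 + 1/16000 + 1/110) = 102.3 Ω
R_th = 102.3 Ω
I_n = V_th/R_th = 0.3196/102.3 = 0.003125 A, and R_n = R_th = 102.3 Ω

Final answer: I_n = 0.003125 A, R_n = 102.3 Ω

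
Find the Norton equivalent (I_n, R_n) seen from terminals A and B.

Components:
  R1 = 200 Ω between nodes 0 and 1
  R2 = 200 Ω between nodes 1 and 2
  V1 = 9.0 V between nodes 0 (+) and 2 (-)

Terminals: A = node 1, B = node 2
Find the Thévenin equivalent first; then I_n = V_th/R_th and R_n = R_th.
Step 1 — V_th is the open-circuit voltage V_A - V_B (nothing connected across the terminals).
Nodal analysis, taking node 2 as the 0 V reference.
Source V1 fixes V_0 = 9 V.
KCL at each unknown node (sum of currents leaving = 0; resistances in Ω):
  Node 1: (V_1 - 9)/200 + (V_1 - 0)/200 = 0
Collecting terms: 0.01 × V_1 = 0.045  =>  V_1 = 4.5 V
V_th = V_1 - V_2 = 4.5 - 0 = 4.5 V
Step 2 — R_th: zero the source — replace V1 by a short circuit (node 2 merges into node 0) — and find the resistance seen between A (node 1) and B (node 0).
Reduce the network between node 1 (A) and node 0 (B) by series/parallel combination:
  Rp1 = R1 ‖ R2 (parallel, both between nodes 0 and 1) = 1/(1/200 + 1/200) = 100 Ω
R_th = 100 Ω
I_n = V_th/R_th = 4.5/100 = 0.045 A, and R_n = R_th = 100 Ω

Final answer: I_n = 0.045 A, R_n = 100 Ω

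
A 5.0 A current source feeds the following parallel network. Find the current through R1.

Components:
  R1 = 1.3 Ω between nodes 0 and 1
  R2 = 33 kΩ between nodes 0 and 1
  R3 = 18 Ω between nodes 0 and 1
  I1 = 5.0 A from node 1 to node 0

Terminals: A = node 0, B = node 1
All resistors sit directly between nodes 0 and 1, so they are in parallel and share one voltage V; the full source current 5 A splits among them.
1/R_par = 1/1.3 + 1/33000 + 1/18 = 0.8248 S  =>  R_par = 1.212 Ω
V = I × R_par = 5 × 1.212 = 6.062 V
I_R1 = V/R1 = 6.062/1.3 = 4.663 A

Final answer: 4.663 A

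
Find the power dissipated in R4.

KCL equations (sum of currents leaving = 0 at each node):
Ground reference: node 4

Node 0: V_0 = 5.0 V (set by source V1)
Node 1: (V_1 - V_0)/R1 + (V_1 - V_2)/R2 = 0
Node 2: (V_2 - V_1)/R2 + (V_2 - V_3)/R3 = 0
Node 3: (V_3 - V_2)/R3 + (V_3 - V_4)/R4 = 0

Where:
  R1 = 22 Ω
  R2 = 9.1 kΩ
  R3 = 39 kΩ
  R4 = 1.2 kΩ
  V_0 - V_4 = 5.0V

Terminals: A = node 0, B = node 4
Nodal analysis, taking node 4 as the 0 V reference.
Source V1 fixes V_0 = 5 V.
KCL at each unknown node (sum of currents leaving = 0; resistances in Ω):
  Node 1: (V_1 - 5)/22 + (V_1 - V_2)/9100 = 0
  Node 2: (V_2 - V_1)/9100 + (V_2 - V_3)/39000 = 0
  Node 3: (V_3 - V_2)/39000 + (V_3 - 0)/1200 = 0
Collecting terms (coefficients in siemens):
  0.04556·V_1 - 0.0001099·V_2 = 0.2273
  0.0001355·V_2 - 0.0001099·V_1 - 0.00002564·V_3 = 0
  0.000859·V_3 - 0.00002564·V_2 = 0
Solving these 3 simultaneous equations (Gaussian elimination) gives:
  V_1 = 4.998 V, V_2 = 4.075 V, V_3 = 0.1216 V
I_R4 = (V_3 - V_4)/R4 = (0.1216 - 0)/1200 = 0.0001014 A
P_R4 = I_R4² × R4 = (0.0001014)² × 1200 = 0.00001233 W

Final answer: 1.233e-05 W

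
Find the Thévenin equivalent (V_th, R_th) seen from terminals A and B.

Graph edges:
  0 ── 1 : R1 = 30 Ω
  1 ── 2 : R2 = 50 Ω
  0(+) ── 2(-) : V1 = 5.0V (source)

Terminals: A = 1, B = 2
Step 1 — V_th is the open-circuit voltage V_A - V_B (nothing connected across the terminals).
Nodal analysis, taking node 2 as the 0 V reference.
Source V1 fixes V_0 = 5 V.
KCL at each unknown node (sum of currents leaving = 0; resistances in Ω):
  Node 1: (V_1 - 5)/30 + (V_1 - 0)/50 = 0
Collecting terms: 0.05333 × V_1 = 0.1667  =>  V_1 = 3.125 V
V_th = V_1 - V_2 = 3.125 - 0 = 3.125 V
Step 2 — R_th: zero the source — replace V1 by a short circuit (node 2 merges into node 0) — and find the resistance seen between A (node 1) and B (node 0).
Reduce the network between node 1 (A) and node 0 (B) by series/parallel combination:
  Rp1 = R1 ‖ R2 (parallel, both between nodes 0 and 1) = 1/(1/30 + 1/50) = 18.75 Ω
R_th = 18.75 Ω

Final answer: V_th = 3.125 V, R_th = 18.75 Ω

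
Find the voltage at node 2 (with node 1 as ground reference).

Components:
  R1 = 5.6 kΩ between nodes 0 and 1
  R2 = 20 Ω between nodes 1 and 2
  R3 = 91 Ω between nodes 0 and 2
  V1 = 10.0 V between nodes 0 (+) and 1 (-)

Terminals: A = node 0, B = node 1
Nodal analysis, taking node 1 as the 0 V reference.
Source V1 fixes V_0 = 10 V.
KCL at each unknown node (sum of currents leaving = 0; resistances in Ω):
  Node 2: (V_2 - 0)/20 + (V_2 - 10)/91 = 0
Collecting terms: 0.06099 × V_2 = 0.1099  =>  V_2 = 1.802 V
The requested potential is V_2 = 1.802 V.

Final answer: V_2 = 1.802 V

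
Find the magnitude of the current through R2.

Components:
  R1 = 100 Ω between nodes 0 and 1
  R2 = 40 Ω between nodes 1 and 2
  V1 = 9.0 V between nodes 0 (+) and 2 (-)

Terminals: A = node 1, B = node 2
Nodal analysis, taking node 2 as the 0 V reference.
Source V1 fixes V_0 = 9 V.
KCL at each unknown node (sum of currents leaving = 0; resistances in Ω):
  Node 1: (V_1 - 9)/100 + (V_1 - 0)/40 = 0
Collecting terms: 0.035 × V_1 = 0.09  =>  V_1 = 2.571 V
I_R2 = (V_1 - V_2)/R2 = (2.571 - 0)/40 = 0.06429 A
|I_R2| = 0.06429 A

Final answer: |I_R2| = 0.06429 A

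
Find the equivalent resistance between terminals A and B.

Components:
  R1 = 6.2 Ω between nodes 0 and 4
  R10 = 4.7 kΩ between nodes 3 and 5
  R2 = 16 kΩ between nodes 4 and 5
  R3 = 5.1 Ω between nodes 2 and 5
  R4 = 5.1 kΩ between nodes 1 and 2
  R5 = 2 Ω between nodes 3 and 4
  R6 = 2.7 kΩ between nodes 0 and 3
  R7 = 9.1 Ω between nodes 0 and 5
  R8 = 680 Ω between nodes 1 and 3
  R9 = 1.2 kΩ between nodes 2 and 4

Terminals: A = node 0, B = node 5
The network is not a plain series/parallel combination. Inject a 1 A test current into terminal A (node 0) and return it from terminal B (node 5); then R_eq = V_A / (1 A).
Nodal analysis, taking node 5 as the 0 V reference.
Current source I_test pushes 1 A into node 0 and draws it out of node 5.
KCL at each unknown node (sum of currents leaving = 0; resistances in Ω):
  Node 0: (V_0 - V_4)/6.2 + (V_0 - V_3)/2700 + (V_0 - 0)/9.1 - 1 = 0
  Node 1: (V_1 - V_2)/5100 + (V_1 - V_3)/680 = 0
  Node 2: (V_2 - V_1)/5100 + (V_2 - 0)/5.1 + (V_2 - V_4)/1200 = 0
  Node 3: (V_3 - V_0)/2700 + (V_3 - V_1)/680 + (V_3 - V_4)/2 + (V_3 - 0)/4700 = 0
  Node 4: (V_4 - V_0)/6.2 + (V_4 - V_2)/1200 + (V_4 - V_3)/2 + (V_4 - 0)/16000 = 0
Collecting terms (coefficients in siemens):
  0.2716·V_0 - 0.0003704·V_3 - 0.1613·V_4 = 1
  0.001667·V_1 - 0.0001961·V_2 - 0.001471·V_3 = 0
  0.1971·V_2 - 0.0001961·V_1 - 0.0008333·V_4 = 0
  0.5021·V_3 - 0.0003704·V_0 - 0.001471·V_1 - 0.5·V_4 = 0
  0.6622·V_4 - 0.1613·V_0 - 0.0008333·V_2 - 0.5·V_3 = 0
Solving these 5 simultaneous equations (Gaussian elimination) gives:
  V_0 = 8.996 V, V_1 = 7.875 V, V_2 = 0.04557 V, V_3 = 8.919 V
  V_4 = 8.926 V
R_eq = V_0 / 1 A = 8.996 Ω

Final answer: 8.996 Ω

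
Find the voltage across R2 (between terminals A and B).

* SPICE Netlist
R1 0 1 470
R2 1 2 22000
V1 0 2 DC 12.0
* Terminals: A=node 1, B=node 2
R1 and R2 are in series across V1 (node 0 → node 1 → node 2), and the output A–B is taken across R2, so this is a voltage divider.
Series current: I = V1/(R1 + R2) = 12/(470 + 22000) = 12/22470 = 0.000534 A
V_R2 = I × R2 = V1 × R2/(R1 + R2) = 12 × 22000/22470 = 11.75 V

Final answer: 11.75 V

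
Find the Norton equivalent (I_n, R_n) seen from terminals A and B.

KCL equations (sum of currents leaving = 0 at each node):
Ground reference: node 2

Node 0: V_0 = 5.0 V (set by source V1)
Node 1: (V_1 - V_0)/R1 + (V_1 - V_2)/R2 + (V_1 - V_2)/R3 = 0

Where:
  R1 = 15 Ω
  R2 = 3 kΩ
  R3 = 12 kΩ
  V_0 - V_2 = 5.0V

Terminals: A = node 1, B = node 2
Find the Thévenin equivalent first; then I_n = V_th/R_th and R_n = R_th.
Step 1 — V_th is the open-circuit voltage V_A - V_B (nothing connected across the terminals).
Nodal analysis, taking node 2 as the 0 V reference.
Source V1 fixes V_0 = 5 V.
KCL at each unknown node (sum of currents leaving = 0; resistances in Ω):
  Node 1: (V_1 - 5)/15 + (V_1 - 0)/3000 + (V_1 - 0)/12000 = 0
Collecting terms: 0.06708 × V_1 = 0.3333  =>  V_1 = 4.969 V
V_th = V_1 - V_2 = 4.969 - 0 = 4.969 V
Step 2 — R_th: zero the source — replace V1 by a short circuit (node 2 merges into node 0) — and find the resistance seen between A (node 1) and B (node 0).
Reduce the network between node 1 (A) and node 0 (B) by series/parallel combination:
  Rp1 = R1 ‖ R2 ‖ R3 (parallel, all between nodes 0 and 1) = 1/(1/15 + 1/3000 + 1/12000) = 14.91 Ω
R_th = 14.91 Ω
I_n = V_th/R_th = 4.969/14.91 = 0.3333 A, and R_n = R_th = 14.91 Ω

Final answer: I_n = 0.3333 A, R_n = 14.91 Ω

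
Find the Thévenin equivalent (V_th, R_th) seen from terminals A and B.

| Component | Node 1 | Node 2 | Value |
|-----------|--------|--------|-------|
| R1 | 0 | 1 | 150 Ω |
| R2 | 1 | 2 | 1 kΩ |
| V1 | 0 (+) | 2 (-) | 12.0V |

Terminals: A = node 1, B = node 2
Step 1 — V_th is the open-circuit voltage V_A - V_B (nothing connected across the terminals).
Nodal analysis, taking node 2 as the 0 V reference.
Source V1 fixes V_0 = 12 V.
KCL at each unknown node (sum of currents leaving = 0; resistances in Ω):
  Node 1: (V_1 - 12)/150 + (V_1 - 0)/1000 = 0
Collecting terms: 0.007667 × V_1 = 0.08  =>  V_1 = 10.43 V
V_th = V_1 - V_2 = 10.43 - 0 = 10.43 V
Step 2 — R_th: zero the source — replace V1 by a short circuit (node 2 merges into node 0) — and find the resistance seen between A (node 1) and B (node 0).
Reduce the network between node 1 (A) and node 0 (B) by series/parallel combination:
  Rp1 = R1 ‖ R2 (parallel, both between nodes 0 and 1) = 1/(1/150 + 1/1000) = 130.4 Ω
R_th = 130.4 Ω

Final answer: V_th = 10.43 V, R_th = 130.4 Ω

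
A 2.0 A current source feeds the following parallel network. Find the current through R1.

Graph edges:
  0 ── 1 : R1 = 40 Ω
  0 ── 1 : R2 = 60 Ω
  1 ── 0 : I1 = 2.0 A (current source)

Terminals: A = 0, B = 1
All resistors sit directly between nodes 0 and 1, so they are in parallel and share one voltage V; the full source current 2 A splits among them.
1/R_par = 1/40 + 1/60 = 0.04167 S  =>  R_par = 24 Ω
V = I × R_par = 2 × 24 = 48 V
I_R1 = V/R1 = 48/40 = 1.2 A

Final answer: 1.2 A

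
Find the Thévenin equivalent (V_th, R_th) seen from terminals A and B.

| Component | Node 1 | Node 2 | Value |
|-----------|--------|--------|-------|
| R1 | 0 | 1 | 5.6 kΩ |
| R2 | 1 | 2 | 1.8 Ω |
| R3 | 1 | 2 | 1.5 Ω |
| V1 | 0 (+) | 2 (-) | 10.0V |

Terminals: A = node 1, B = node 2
Step 1 — V_th is the open-circuit voltage V_A - V_B (nothing connected across the terminals).
Nodal analysis, taking node 2 as the 0 V reference.
Source V1 fixes V_0 = 10 V.
KCL at each unknown node (sum of currents leaving = 0; resistances in Ω):
  Node 1: (V_1 - 10)/5600 + (V_1 - 0)/1.8 + (V_1 - 0)/1.5 = 0
Collecting terms: 1.222 × V_1 = 0.001786  =>  V_1 = 0.001461 V
V_th = V_1 - V_2 = 0.001461 - 0 = 0.001461 V
Step 2 — R_th: zero the source — replace V1 by a short circuit (node 2 merges into node 0) — and find the resistance seen between A (node 1) and B (node 0).
Reduce the network between node 1 (A) and node 0 (B) by series/parallel combination:
  Rp1 = R1 ‖ R2 ‖ R3 (parallel, all between nodes 0 and 1) = 1/(1/5600 + 1/1.8 + 1/1.5) = 0.8181 Ω
R_th = 0.8181 Ω

Final answer: V_th = 0.001461 V, R_th = 0.8181 Ω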